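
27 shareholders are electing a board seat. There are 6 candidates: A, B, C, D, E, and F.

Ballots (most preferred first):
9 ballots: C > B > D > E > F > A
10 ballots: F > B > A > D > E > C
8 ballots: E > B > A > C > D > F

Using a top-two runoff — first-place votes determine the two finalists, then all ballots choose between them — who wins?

Round 1 first-place votes: A 0, B 0, C 9, D 0, E 8, F 10. F and C advance.
Runoff: F is ranked above C on 10 ballots, C above F on 17.

C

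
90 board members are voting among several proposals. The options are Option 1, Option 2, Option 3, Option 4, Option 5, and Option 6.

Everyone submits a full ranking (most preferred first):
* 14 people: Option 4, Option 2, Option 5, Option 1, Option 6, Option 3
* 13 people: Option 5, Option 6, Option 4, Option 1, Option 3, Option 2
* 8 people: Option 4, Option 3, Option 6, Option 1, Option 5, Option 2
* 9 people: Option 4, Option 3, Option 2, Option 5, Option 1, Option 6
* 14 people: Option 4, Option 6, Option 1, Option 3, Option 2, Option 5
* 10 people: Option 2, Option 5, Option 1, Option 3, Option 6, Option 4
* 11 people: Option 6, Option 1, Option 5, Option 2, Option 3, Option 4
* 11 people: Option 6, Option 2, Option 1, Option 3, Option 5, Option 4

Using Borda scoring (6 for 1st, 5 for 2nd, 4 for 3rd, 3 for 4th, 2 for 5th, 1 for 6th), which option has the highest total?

Option 1: 14×3 + 13×3 + 8×3 + 9×2 + 14×4 + 10×4 + 11×5 + 11×4 = 318
Option 2: 14×5 + 13×1 + 8×1 + 9×4 + 14×2 + 10×6 + 11×3 + 11×5 = 303
Option 3: 14×1 + 13×2 + 8×5 + 9×5 + 14×3 + 10×3 + 11×2 + 11×3 = 252
Option 4: 14×6 + 13×4 + 8×6 + 9×6 + 14×6 + 10×1 + 11×1 + 11×1 = 354
Option 5: 14×4 + 13×6 + 8×2 + 9×3 + 14×1 + 10×5 + 11×4 + 11×2 = 307
Option 6: 14×2 + 13×5 + 8×4 + 9×1 + 14×5 + 10×2 + 11×6 + 11×6 = 356

Option 6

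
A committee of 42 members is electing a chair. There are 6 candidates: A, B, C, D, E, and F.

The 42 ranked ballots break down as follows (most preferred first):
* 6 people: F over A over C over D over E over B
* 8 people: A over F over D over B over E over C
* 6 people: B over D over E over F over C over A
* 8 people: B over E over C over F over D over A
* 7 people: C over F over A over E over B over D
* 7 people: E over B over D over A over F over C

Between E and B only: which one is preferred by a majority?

E is ranked above B on 20 ballots; B above E on 22.

B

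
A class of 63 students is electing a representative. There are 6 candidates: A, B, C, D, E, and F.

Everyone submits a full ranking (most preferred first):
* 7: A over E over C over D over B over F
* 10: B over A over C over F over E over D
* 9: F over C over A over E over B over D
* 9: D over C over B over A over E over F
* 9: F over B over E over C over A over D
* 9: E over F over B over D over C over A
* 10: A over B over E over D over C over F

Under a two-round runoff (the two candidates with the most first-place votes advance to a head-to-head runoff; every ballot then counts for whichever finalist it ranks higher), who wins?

Round 1 first-place votes: A 17, B 10, C 0, D 9, E 9, F 18. F and A advance.
Runoff: F is ranked above A on 27 ballots, A above F on 36.

A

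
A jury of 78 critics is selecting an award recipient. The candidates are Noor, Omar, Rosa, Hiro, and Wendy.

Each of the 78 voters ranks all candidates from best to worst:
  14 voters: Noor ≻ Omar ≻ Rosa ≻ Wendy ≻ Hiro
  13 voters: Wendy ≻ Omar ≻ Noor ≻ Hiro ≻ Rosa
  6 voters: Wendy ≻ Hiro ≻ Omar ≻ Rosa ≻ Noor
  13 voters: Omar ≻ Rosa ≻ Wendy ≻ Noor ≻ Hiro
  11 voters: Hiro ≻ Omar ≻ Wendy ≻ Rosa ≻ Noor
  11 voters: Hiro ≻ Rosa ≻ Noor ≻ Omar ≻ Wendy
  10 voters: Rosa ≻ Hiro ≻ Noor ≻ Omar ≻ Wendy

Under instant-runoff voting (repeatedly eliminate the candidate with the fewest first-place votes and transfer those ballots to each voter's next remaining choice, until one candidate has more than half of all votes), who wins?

Round 1: Noor 14, Omar 13, Rosa 10, Hiro 22, Wendy 19. Rosa eliminated.
Round 2: Noor 14, Omar 13, Hiro 32, Wendy 19. Omar eliminated.
Round 3: Noor 14, Hiro 32, Wendy 32. Noor eliminated.
Round 4: Hiro 32, Wendy 46. Wendy has a majority (≥40).

Wendy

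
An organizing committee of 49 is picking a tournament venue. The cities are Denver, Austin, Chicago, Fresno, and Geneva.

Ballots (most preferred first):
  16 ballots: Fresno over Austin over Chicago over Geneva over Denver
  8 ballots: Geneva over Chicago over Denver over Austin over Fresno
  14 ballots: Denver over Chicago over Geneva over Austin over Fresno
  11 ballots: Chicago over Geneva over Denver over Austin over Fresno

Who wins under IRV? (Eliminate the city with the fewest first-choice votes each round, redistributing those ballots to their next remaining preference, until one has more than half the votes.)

Round 1: Denver 14, Austin 0, Chicago 11, Fresno 16, Geneva 8. Austin eliminated.
Round 2: Denver 14, Chicago 11, Fresno 16, Geneva 8. Geneva eliminated.
Round 3: Denver 14, Chicago 19, Fresno 16. Denver eliminated.
Round 4: Chicago 33, Fresno 16. Chicago has a majority (≥25).

Chicago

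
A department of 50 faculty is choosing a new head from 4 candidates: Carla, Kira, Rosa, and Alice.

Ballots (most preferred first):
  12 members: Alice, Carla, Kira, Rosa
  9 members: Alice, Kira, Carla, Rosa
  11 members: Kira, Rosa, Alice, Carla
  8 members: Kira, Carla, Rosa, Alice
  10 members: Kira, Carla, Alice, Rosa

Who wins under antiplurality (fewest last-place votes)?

Last-place votes: Carla 11, Kira 0, Rosa 31, Alice 8.

Kira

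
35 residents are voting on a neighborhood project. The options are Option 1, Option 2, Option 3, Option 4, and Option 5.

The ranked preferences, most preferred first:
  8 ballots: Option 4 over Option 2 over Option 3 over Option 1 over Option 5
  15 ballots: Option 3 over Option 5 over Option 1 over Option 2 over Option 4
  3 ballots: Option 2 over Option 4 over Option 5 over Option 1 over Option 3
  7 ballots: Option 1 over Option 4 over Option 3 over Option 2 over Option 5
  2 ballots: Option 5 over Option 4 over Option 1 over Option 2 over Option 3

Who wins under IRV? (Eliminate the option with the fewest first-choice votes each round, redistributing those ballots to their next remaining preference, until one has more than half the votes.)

Round 1: Option 1 7, Option 2 3, Option 3 15, Option 4 8, Option 5 2. Option 5 eliminated.
Round 2: Option 1 7, Option 2 3, Option 3 15, Option 4 10. Option 2 eliminated.
Round 3: Option 1 7, Option 3 15, Option 4 13. Option 1 eliminated.
Round 4: Option 3 15, Option 4 20. Option 4 has a majority (≥18).

Option 4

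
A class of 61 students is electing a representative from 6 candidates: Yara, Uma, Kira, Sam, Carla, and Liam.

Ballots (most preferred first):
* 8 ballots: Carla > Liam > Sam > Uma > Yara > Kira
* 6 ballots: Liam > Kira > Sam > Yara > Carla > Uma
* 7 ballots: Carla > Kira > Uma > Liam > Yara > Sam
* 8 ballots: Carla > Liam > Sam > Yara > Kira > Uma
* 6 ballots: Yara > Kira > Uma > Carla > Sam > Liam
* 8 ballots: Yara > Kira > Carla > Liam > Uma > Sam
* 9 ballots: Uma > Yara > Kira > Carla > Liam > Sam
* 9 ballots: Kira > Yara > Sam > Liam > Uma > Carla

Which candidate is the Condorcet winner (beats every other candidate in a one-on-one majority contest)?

Yara

Yara vs Uma: 37–24
Yara vs Kira: 39–22
Yara vs Sam: 39–22
Yara vs Carla: 38–23
Yara vs Liam: 32–29
Yara beats every other candidate.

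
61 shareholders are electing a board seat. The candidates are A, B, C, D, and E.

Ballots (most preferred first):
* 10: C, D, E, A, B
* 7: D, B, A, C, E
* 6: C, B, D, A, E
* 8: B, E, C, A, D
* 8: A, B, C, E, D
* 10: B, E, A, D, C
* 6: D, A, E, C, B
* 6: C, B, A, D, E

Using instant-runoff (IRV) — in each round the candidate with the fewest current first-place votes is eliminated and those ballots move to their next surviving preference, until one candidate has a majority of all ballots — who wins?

Round 1: A 8, B 18, C 22, D 13, E 0. E eliminated.
Round 2: A 8, B 18, C 22, D 13. A eliminated.
Round 3: B 26, C 22, D 13. D eliminated.
Round 4: B 33, C 28. B has a majority (≥31).

B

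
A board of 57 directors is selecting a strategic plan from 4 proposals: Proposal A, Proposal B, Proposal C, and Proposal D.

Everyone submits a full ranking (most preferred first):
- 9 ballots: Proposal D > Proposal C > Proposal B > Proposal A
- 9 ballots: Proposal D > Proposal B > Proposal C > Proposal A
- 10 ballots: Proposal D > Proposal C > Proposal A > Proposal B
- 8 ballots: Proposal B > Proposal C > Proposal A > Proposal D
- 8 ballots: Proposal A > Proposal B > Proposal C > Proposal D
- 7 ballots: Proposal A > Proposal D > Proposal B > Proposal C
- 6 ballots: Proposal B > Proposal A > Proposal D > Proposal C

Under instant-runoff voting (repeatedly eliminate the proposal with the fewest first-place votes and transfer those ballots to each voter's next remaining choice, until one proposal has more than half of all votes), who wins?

Proposal A

Round 1: Proposal A 15, Proposal B 14, Proposal C 0, Proposal D 28. Proposal C eliminated.
Round 2: Proposal A 15, Proposal B 14, Proposal D 28. Proposal B eliminated.
Round 3: Proposal A 29, Proposal D 28. Proposal A has a majority (≥29).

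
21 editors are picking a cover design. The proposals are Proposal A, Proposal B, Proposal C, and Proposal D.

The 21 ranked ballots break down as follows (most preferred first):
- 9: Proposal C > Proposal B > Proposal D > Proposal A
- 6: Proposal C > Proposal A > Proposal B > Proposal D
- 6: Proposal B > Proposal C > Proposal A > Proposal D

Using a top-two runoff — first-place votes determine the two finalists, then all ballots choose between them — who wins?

Round 1 first-place votes: Proposal A 0, Proposal B 6, Proposal C 15, Proposal D 0. Proposal C and Proposal B advance.
Runoff: Proposal C is ranked above Proposal B on 15 ballots, Proposal B above Proposal C on 6.

Proposal C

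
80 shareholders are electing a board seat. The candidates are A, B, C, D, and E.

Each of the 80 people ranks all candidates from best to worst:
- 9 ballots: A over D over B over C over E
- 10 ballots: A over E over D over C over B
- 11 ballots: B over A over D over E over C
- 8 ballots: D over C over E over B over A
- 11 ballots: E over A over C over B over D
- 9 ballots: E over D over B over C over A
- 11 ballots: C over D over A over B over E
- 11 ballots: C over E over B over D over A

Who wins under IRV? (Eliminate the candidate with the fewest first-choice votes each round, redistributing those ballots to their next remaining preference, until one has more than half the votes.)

A

Round 1: A 19, B 11, C 22, D 8, E 20. D eliminated.
Round 2: A 19, B 11, C 30, E 20. B eliminated.
Round 3: A 30, C 30, E 20. E eliminated.
Round 4: A 41, C 39. A has a majority (≥41).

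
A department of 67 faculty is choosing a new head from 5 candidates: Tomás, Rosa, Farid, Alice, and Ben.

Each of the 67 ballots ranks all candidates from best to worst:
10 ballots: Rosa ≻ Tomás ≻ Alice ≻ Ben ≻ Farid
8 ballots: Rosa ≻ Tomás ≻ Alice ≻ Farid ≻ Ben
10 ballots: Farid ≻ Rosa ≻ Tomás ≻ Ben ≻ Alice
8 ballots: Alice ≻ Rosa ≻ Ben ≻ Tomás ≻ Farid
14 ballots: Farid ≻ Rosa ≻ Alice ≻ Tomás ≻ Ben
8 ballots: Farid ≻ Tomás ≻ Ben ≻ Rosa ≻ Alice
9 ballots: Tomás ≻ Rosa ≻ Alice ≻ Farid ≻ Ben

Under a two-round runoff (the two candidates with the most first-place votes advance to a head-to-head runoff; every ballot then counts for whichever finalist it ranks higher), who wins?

Rosa

Round 1 first-place votes: Tomás 9, Rosa 18, Farid 32, Alice 8, Ben 0. Farid and Rosa advance.
Runoff: Farid is ranked above Rosa on 32 ballots, Rosa above Farid on 35.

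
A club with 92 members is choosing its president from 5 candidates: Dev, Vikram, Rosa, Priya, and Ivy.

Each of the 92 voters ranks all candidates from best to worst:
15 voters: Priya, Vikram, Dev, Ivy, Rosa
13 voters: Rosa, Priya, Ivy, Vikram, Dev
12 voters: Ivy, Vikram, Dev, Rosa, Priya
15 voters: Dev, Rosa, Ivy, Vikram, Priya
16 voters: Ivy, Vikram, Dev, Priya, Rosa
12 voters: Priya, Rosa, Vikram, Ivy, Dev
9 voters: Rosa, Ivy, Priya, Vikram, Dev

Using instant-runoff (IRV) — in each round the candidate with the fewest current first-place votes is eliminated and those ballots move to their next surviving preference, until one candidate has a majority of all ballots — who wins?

Round 1: Dev 15, Vikram 0, Rosa 22, Priya 27, Ivy 28. Vikram eliminated.
Round 2: Dev 15, Rosa 22, Priya 27, Ivy 28. Dev eliminated.
Round 3: Rosa 37, Priya 27, Ivy 28. Priya eliminated.
Round 4: Rosa 49, Ivy 43. Rosa has a majority (≥47).

Rosa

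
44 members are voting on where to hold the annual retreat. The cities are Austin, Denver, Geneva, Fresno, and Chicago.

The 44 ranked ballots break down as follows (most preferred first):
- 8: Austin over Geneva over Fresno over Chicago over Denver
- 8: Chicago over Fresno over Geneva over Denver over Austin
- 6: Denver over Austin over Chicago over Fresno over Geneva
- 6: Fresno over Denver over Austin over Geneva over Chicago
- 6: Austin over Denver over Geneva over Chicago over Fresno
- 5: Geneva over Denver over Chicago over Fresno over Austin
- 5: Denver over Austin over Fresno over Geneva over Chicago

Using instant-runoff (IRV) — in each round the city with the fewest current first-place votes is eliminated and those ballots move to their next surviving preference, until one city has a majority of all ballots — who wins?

Round 1: Austin 14, Denver 11, Geneva 5, Fresno 6, Chicago 8. Geneva eliminated.
Round 2: Austin 14, Denver 16, Fresno 6, Chicago 8. Fresno eliminated.
Round 3: Austin 14, Denver 22, Chicago 8. Chicago eliminated.
Round 4: Austin 14, Denver 30. Denver has a majority (≥23).

Denver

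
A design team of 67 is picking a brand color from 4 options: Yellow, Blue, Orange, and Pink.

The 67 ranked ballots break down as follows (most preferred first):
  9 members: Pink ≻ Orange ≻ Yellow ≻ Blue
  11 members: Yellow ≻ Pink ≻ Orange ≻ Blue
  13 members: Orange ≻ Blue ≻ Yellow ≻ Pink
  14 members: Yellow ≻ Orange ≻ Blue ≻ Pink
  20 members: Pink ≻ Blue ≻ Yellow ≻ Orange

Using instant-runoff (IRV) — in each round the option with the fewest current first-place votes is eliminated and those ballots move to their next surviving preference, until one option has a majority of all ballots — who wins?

Yellow

Round 1: Yellow 25, Blue 0, Orange 13, Pink 29. Blue eliminated.
Round 2: Yellow 25, Orange 13, Pink 29. Orange eliminated.
Round 3: Yellow 38, Pink 29. Yellow has a majority (≥34).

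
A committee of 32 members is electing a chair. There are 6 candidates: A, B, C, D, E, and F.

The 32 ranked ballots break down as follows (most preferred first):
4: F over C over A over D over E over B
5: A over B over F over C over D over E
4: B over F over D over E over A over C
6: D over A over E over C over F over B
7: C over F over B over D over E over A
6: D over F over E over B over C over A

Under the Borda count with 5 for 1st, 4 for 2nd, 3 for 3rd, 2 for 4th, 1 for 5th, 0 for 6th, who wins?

F

A: 4×3 + 5×5 + 4×1 + 6×4 + 7×0 + 6×0 = 65
B: 4×0 + 5×4 + 4×5 + 6×0 + 7×3 + 6×2 = 73
C: 4×4 + 5×2 + 4×0 + 6×2 + 7×5 + 6×1 = 79
D: 4×2 + 5×1 + 4×3 + 6×5 + 7×2 + 6×5 = 99
E: 4×1 + 5×0 + 4×2 + 6×3 + 7×1 + 6×3 = 55
F: 4×5 + 5×3 + 4×4 + 6×1 + 7×4 + 6×4 = 109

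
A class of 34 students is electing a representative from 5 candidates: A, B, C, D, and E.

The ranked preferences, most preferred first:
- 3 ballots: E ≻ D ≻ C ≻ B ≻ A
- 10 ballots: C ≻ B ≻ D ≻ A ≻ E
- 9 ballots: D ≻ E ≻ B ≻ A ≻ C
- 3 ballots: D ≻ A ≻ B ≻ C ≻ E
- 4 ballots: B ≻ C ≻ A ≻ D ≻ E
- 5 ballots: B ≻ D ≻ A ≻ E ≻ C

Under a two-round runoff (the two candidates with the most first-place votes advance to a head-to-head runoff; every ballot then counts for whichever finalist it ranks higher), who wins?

D

Round 1 first-place votes: A 0, B 9, C 10, D 12, E 3. D and C advance.
Runoff: D is ranked above C on 20 ballots, C above D on 14.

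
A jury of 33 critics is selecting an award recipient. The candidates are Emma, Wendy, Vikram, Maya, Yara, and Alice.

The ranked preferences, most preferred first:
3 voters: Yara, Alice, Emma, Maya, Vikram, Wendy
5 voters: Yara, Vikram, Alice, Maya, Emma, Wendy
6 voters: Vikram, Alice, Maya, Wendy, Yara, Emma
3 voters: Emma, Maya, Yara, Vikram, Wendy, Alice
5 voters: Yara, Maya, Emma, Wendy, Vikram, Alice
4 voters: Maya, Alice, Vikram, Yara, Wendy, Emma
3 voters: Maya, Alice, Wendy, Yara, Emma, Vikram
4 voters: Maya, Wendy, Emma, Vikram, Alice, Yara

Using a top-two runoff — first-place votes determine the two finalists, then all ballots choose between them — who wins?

Round 1 first-place votes: Emma 3, Wendy 0, Vikram 6, Maya 11, Yara 13, Alice 0. Yara and Maya advance.
Runoff: Yara is ranked above Maya on 13 ballots, Maya above Yara on 20.

Maya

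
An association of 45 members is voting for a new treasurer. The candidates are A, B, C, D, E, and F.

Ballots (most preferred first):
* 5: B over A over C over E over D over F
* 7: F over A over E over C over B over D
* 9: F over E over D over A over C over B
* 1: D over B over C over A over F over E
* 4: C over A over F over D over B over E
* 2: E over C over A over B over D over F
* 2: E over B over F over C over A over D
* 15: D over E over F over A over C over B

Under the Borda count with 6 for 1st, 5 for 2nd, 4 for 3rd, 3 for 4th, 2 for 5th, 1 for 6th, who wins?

E

A: 5×5 + 7×5 + 9×3 + 1×3 + 4×5 + 2×4 + 2×2 + 15×3 = 167
B: 5×6 + 7×2 + 9×1 + 1×5 + 4×2 + 2×3 + 2×5 + 15×1 = 97
C: 5×4 + 7×3 + 9×2 + 1×4 + 4×6 + 2×5 + 2×3 + 15×2 = 133
D: 5×2 + 7×1 + 9×4 + 1×6 + 4×3 + 2×2 + 2×1 + 15×6 = 167
E: 5×3 + 7×4 + 9×5 + 1×1 + 4×1 + 2×6 + 2×6 + 15×5 = 192
F: 5×1 + 7×6 + 9×6 + 1×2 + 4×4 + 2×1 + 2×4 + 15×4 = 189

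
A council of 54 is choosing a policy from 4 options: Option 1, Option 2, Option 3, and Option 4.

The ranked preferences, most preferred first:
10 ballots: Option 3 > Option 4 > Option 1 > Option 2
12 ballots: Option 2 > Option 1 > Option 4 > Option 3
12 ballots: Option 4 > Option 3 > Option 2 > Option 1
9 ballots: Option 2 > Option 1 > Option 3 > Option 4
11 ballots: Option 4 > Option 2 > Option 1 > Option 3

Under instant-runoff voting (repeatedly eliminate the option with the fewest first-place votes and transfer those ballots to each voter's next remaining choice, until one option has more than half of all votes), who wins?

Round 1: Option 1 0, Option 2 21, Option 3 10, Option 4 23. Option 1 eliminated.
Round 2: Option 2 21, Option 3 10, Option 4 23. Option 3 eliminated.
Round 3: Option 2 21, Option 4 33. Option 4 has a majority (≥28).

Option 4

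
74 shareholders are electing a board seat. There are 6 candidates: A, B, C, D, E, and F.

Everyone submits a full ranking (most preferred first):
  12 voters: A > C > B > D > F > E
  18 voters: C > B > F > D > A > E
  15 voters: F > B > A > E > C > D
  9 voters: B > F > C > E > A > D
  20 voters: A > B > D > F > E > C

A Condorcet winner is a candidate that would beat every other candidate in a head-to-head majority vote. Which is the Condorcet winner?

B vs A: 42–32
B vs C: 44–30
B vs D: 74–0
B vs E: 74–0
B vs F: 59–15
B beats every other candidate.

B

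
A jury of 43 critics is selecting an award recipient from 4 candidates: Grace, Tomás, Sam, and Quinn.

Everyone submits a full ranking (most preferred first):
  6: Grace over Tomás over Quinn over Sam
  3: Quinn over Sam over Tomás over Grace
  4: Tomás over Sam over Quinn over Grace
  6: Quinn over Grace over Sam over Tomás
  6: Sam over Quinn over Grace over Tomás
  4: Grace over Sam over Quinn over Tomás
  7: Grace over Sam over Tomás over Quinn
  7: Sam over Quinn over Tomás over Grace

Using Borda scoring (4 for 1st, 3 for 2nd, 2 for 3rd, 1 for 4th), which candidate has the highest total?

Sam

Grace: 6×4 + 3×1 + 4×1 + 6×3 + 6×2 + 4×4 + 7×4 + 7×1 = 112
Tomás: 6×3 + 3×2 + 4×4 + 6×1 + 6×1 + 4×1 + 7×2 + 7×2 = 84
Sam: 6×1 + 3×3 + 4×3 + 6×2 + 6×4 + 4×3 + 7×3 + 7×4 = 124
Quinn: 6×2 + 3×4 + 4×2 + 6×4 + 6×3 + 4×2 + 7×1 + 7×3 = 110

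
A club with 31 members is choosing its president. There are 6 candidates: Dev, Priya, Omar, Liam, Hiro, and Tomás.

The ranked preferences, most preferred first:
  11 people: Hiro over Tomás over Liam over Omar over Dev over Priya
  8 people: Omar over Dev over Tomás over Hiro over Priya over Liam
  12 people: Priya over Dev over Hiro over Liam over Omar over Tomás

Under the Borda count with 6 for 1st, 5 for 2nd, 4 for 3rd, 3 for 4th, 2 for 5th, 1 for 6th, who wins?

Dev: 11×2 + 8×5 + 12×5 = 122
Priya: 11×1 + 8×2 + 12×6 = 99
Omar: 11×3 + 8×6 + 12×2 = 105
Liam: 11×4 + 8×1 + 12×3 = 88
Hiro: 11×6 + 8×3 + 12×4 = 138
Tomás: 11×5 + 8×4 + 12×1 = 99

Hiro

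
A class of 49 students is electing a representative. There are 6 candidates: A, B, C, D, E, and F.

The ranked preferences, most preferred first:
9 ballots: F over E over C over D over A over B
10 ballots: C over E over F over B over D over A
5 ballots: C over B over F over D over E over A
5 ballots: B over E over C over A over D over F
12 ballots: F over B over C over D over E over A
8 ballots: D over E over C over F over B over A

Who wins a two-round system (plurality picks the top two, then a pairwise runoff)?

Round 1 first-place votes: A 0, B 5, C 15, D 8, E 0, F 21. F and C advance.
Runoff: F is ranked above C on 21 ballots, C above F on 28.

C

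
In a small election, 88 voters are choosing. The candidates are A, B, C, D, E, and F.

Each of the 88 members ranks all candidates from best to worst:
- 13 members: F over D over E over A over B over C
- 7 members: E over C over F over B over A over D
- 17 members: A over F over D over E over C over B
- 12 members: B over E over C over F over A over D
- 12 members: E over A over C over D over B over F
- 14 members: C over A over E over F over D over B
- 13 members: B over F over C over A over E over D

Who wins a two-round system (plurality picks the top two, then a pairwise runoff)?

E

Round 1 first-place votes: A 17, B 25, C 14, D 0, E 19, F 13. B and E advance.
Runoff: B is ranked above E on 25 ballots, E above B on 63.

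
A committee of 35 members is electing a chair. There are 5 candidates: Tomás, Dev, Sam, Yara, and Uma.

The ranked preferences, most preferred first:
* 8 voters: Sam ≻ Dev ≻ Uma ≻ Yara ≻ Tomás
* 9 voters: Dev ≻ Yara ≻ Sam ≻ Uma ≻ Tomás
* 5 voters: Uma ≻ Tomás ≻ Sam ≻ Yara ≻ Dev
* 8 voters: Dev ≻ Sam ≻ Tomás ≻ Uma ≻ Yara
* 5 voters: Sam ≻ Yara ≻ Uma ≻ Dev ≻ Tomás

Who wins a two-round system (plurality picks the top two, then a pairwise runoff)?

Sam

Round 1 first-place votes: Tomás 0, Dev 17, Sam 13, Yara 0, Uma 5. Dev and Sam advance.
Runoff: Dev is ranked above Sam on 17 ballots, Sam above Dev on 18.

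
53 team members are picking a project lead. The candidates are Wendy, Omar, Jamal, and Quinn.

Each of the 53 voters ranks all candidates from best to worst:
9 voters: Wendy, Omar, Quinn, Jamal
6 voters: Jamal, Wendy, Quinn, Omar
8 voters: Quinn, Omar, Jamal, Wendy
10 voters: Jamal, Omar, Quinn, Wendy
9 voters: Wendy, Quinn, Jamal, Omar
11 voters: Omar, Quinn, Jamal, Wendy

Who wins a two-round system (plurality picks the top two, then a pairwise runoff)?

Jamal

Round 1 first-place votes: Wendy 18, Omar 11, Jamal 16, Quinn 8. Wendy and Jamal advance.
Runoff: Wendy is ranked above Jamal on 18 ballots, Jamal above Wendy on 35.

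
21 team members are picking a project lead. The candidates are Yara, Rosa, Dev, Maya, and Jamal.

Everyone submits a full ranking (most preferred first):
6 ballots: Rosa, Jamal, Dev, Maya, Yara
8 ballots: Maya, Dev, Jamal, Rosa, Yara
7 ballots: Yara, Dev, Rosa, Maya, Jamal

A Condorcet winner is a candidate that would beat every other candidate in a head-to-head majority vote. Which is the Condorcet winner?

Dev vs Yara: 14–7
Dev vs Rosa: 15–6
Dev vs Maya: 13–8
Dev vs Jamal: 15–6
Dev beats every other candidate.

Dev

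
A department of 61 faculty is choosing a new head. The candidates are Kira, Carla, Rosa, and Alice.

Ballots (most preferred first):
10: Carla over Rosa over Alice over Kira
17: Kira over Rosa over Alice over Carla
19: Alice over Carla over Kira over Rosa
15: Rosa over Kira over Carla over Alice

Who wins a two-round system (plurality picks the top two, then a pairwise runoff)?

Round 1 first-place votes: Kira 17, Carla 10, Rosa 15, Alice 19. Alice and Kira advance.
Runoff: Alice is ranked above Kira on 29 ballots, Kira above Alice on 32.

Kira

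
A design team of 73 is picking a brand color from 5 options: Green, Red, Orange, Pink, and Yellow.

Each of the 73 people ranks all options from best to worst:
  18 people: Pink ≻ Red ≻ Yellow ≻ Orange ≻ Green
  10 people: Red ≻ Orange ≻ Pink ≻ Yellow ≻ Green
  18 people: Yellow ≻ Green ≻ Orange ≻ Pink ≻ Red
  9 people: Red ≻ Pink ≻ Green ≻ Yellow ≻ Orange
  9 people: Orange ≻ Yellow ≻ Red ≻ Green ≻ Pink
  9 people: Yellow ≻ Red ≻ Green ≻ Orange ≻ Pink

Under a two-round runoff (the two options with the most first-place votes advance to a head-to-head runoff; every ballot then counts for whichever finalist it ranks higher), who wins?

Red

Round 1 first-place votes: Green 0, Red 19, Orange 9, Pink 18, Yellow 27. Yellow and Red advance.
Runoff: Yellow is ranked above Red on 36 ballots, Red above Yellow on 37.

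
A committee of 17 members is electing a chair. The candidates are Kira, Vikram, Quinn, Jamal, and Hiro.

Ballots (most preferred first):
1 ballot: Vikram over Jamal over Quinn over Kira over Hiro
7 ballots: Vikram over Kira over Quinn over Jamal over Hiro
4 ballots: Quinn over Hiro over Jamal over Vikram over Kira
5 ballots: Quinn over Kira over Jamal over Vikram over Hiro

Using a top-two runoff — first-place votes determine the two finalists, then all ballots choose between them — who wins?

Quinn

Round 1 first-place votes: Kira 0, Vikram 8, Quinn 9, Jamal 0, Hiro 0. Quinn and Vikram advance.
Runoff: Quinn is ranked above Vikram on 9 ballots, Vikram above Quinn on 8.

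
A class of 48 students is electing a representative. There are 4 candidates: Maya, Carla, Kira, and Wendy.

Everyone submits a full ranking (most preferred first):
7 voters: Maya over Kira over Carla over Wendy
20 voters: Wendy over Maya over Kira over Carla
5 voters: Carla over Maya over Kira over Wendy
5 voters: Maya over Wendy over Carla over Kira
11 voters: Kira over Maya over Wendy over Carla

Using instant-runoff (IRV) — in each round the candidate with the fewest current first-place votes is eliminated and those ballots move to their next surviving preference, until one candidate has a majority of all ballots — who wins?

Round 1: Maya 12, Carla 5, Kira 11, Wendy 20. Carla eliminated.
Round 2: Maya 17, Kira 11, Wendy 20. Kira eliminated.
Round 3: Maya 28, Wendy 20. Maya has a majority (≥25).

Maya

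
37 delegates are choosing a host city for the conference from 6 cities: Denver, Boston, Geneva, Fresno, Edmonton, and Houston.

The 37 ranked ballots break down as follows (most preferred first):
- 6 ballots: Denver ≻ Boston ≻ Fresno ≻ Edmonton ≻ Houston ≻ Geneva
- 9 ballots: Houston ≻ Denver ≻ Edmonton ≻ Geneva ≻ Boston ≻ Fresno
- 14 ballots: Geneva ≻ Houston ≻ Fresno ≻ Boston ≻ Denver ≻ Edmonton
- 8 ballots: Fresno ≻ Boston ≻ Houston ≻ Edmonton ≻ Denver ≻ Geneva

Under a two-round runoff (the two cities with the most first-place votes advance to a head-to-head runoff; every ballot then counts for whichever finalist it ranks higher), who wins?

Round 1 first-place votes: Denver 6, Boston 0, Geneva 14, Fresno 8, Edmonton 0, Houston 9. Geneva and Houston advance.
Runoff: Geneva is ranked above Houston on 14 ballots, Houston above Geneva on 23.

Houston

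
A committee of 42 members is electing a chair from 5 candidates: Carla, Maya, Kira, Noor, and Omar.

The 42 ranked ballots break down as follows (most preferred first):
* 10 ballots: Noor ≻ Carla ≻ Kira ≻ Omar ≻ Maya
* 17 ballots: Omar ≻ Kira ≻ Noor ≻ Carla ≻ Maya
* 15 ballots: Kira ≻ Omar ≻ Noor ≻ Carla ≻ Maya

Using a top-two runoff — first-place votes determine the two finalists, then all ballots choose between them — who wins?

Kira

Round 1 first-place votes: Carla 0, Maya 0, Kira 15, Noor 10, Omar 17. Omar and Kira advance.
Runoff: Omar is ranked above Kira on 17 ballots, Kira above Omar on 25.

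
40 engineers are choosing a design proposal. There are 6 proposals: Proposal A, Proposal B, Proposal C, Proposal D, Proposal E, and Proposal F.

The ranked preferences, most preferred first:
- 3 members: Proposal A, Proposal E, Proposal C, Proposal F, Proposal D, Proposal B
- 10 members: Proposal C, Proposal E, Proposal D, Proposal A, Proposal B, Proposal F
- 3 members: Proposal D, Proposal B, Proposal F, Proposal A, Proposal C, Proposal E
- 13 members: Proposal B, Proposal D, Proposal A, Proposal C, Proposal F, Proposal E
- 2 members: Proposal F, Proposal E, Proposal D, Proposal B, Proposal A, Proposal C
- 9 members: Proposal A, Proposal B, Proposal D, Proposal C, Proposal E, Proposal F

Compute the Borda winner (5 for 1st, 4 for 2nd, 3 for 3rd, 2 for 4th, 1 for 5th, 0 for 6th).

Proposal A: 3×5 + 10×2 + 3×2 + 13×3 + 2×1 + 9×5 = 127
Proposal B: 3×0 + 10×1 + 3×4 + 13×5 + 2×2 + 9×4 = 127
Proposal C: 3×3 + 10×5 + 3×1 + 13×2 + 2×0 + 9×2 = 106
Proposal D: 3×1 + 10×3 + 3×5 + 13×4 + 2×3 + 9×3 = 133
Proposal E: 3×4 + 10×4 + 3×0 + 13×0 + 2×4 + 9×1 = 69
Proposal F: 3×2 + 10×0 + 3×3 + 13×1 + 2×5 + 9×0 = 38

Proposal D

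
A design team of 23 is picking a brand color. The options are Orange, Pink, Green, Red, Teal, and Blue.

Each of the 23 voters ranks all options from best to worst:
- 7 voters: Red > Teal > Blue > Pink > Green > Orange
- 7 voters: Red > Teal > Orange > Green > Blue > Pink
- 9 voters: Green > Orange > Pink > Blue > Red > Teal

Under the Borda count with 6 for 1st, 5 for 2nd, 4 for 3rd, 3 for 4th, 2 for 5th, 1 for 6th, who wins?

Orange: 7×1 + 7×4 + 9×5 = 80
Pink: 7×3 + 7×1 + 9×4 = 64
Green: 7×2 + 7×3 + 9×6 = 89
Red: 7×6 + 7×6 + 9×2 = 102
Teal: 7×5 + 7×5 + 9×1 = 79
Blue: 7×4 + 7×2 + 9×3 = 69

Red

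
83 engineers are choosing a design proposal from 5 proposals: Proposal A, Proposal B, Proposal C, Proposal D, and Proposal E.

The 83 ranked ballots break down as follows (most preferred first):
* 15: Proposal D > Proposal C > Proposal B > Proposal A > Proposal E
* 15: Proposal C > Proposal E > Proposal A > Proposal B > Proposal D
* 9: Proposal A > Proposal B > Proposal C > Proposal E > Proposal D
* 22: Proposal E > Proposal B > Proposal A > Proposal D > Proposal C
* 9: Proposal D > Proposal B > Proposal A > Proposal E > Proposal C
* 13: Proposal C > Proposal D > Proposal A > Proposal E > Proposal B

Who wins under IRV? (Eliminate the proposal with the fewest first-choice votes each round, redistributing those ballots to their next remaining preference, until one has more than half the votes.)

Round 1: Proposal A 9, Proposal B 0, Proposal C 28, Proposal D 24, Proposal E 22. Proposal B eliminated.
Round 2: Proposal A 9, Proposal C 28, Proposal D 24, Proposal E 22. Proposal A eliminated.
Round 3: Proposal C 37, Proposal D 24, Proposal E 22. Proposal E eliminated.
Round 4: Proposal C 37, Proposal D 46. Proposal D has a majority (≥42).

Proposal D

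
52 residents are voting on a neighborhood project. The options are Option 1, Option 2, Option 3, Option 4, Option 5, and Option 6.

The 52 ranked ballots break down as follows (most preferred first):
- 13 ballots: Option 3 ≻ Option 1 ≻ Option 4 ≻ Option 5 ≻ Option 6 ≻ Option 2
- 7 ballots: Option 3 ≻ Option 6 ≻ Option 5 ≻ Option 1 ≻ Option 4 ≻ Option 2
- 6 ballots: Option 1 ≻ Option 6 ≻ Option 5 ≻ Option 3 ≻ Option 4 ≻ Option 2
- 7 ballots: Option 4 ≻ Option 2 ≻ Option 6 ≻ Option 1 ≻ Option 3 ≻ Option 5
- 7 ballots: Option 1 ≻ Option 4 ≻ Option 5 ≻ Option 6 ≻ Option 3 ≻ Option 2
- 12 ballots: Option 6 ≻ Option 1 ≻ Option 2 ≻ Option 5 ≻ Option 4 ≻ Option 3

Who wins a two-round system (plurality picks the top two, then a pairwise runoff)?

Round 1 first-place votes: Option 1 13, Option 2 0, Option 3 20, Option 4 7, Option 5 0, Option 6 12. Option 3 and Option 1 advance.
Runoff: Option 3 is ranked above Option 1 on 20 ballots, Option 1 above Option 3 on 32.

Option 1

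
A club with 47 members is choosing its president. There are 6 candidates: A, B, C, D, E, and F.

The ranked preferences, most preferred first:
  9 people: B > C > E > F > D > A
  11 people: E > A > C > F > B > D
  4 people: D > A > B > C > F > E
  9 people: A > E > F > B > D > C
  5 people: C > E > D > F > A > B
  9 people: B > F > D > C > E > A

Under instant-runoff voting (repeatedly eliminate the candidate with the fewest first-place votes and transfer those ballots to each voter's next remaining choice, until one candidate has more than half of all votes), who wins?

E

Round 1: A 9, B 18, C 5, D 4, E 11, F 0. F eliminated.
Round 2: A 9, B 18, C 5, D 4, E 11. D eliminated.
Round 3: A 13, B 18, C 5, E 11. C eliminated.
Round 4: A 13, B 18, E 16. A eliminated.
Round 5: B 22, E 25. E has a majority (≥24).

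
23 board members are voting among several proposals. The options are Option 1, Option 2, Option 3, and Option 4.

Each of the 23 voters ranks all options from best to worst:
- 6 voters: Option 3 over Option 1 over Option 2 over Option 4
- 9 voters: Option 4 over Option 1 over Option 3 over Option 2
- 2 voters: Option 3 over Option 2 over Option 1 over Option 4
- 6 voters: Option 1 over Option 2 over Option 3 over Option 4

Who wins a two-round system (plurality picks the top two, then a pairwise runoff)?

Round 1 first-place votes: Option 1 6, Option 2 0, Option 3 8, Option 4 9. Option 4 and Option 3 advance.
Runoff: Option 4 is ranked above Option 3 on 9 ballots, Option 3 above Option 4 on 14.

Option 3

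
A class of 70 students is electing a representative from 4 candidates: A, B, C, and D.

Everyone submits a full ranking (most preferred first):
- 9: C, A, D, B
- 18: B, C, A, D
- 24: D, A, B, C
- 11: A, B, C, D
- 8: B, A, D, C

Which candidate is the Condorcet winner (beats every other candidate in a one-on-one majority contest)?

A

A vs B: 44–26
A vs C: 43–27
A vs D: 46–24
A beats every other candidate.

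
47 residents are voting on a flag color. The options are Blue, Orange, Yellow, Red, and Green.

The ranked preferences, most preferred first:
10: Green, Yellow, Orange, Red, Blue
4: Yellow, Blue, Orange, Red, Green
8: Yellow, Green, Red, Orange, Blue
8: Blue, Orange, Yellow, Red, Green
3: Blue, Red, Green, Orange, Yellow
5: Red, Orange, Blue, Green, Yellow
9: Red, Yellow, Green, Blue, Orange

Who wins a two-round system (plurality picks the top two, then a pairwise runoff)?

Round 1 first-place votes: Blue 11, Orange 0, Yellow 12, Red 14, Green 10. Red and Yellow advance.
Runoff: Red is ranked above Yellow on 17 ballots, Yellow above Red on 30.

Yellow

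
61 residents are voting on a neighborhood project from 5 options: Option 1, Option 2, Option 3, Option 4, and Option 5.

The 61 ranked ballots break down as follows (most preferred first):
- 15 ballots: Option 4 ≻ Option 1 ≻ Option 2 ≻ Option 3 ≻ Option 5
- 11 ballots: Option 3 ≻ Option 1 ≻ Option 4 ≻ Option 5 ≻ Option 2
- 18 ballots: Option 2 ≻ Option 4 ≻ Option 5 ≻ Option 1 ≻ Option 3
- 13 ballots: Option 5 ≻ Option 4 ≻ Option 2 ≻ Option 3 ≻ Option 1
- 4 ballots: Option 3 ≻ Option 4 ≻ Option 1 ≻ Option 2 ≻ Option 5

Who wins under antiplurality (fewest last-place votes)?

Last-place votes: Option 1 13, Option 2 11, Option 3 18, Option 4 0, Option 5 19.

Option 4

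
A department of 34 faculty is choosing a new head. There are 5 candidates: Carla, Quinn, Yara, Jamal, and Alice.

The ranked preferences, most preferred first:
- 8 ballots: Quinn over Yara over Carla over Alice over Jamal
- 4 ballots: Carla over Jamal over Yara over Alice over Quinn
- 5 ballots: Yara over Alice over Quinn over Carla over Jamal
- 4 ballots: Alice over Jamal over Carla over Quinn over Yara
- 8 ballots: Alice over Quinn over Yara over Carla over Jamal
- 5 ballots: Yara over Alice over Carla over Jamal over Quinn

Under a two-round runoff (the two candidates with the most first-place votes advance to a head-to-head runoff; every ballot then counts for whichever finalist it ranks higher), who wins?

Round 1 first-place votes: Carla 4, Quinn 8, Yara 10, Jamal 0, Alice 12. Alice and Yara advance.
Runoff: Alice is ranked above Yara on 12 ballots, Yara above Alice on 22.

Yara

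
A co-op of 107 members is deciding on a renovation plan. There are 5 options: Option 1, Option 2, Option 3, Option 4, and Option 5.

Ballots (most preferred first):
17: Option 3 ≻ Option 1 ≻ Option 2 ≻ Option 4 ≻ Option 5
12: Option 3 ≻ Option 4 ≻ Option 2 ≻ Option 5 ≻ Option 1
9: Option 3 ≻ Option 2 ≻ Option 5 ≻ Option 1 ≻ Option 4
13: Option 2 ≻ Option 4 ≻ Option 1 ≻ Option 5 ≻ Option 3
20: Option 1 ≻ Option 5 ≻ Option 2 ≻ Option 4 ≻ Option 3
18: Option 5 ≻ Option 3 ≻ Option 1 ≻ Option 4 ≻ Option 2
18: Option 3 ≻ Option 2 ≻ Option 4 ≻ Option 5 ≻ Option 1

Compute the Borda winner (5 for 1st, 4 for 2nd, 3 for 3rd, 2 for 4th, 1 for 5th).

Option 3

Option 1: 17×4 + 12×1 + 9×2 + 13×3 + 20×5 + 18×3 + 18×1 = 309
Option 2: 17×3 + 12×3 + 9×4 + 13×5 + 20×3 + 18×1 + 18×4 = 338
Option 3: 17×5 + 12×5 + 9×5 + 13×1 + 20×1 + 18×4 + 18×5 = 385
Option 4: 17×2 + 12×4 + 9×1 + 13×4 + 20×2 + 18×2 + 18×3 = 273
Option 5: 17×1 + 12×2 + 9×3 + 13×2 + 20×4 + 18×5 + 18×2 = 300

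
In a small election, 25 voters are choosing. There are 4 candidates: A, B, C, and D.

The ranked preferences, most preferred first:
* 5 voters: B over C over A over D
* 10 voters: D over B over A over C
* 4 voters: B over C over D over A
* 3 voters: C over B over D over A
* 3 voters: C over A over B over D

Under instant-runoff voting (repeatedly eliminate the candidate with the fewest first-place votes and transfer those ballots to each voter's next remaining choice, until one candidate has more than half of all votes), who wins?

Round 1: A 0, B 9, C 6, D 10. A eliminated.
Round 2: B 9, C 6, D 10. C eliminated.
Round 3: B 15, D 10. B has a majority (≥13).

B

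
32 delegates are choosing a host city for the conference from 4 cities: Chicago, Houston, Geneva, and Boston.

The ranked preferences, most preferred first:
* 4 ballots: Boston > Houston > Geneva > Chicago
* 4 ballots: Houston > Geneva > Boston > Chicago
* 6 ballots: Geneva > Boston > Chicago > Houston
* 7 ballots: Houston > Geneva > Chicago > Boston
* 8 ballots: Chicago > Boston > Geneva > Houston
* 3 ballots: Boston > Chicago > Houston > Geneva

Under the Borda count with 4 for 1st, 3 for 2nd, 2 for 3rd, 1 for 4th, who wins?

Boston

Chicago: 4×1 + 4×1 + 6×2 + 7×2 + 8×4 + 3×3 = 75
Houston: 4×3 + 4×4 + 6×1 + 7×4 + 8×1 + 3×2 = 76
Geneva: 4×2 + 4×3 + 6×4 + 7×3 + 8×2 + 3×1 = 84
Boston: 4×4 + 4×2 + 6×3 + 7×1 + 8×3 + 3×4 = 85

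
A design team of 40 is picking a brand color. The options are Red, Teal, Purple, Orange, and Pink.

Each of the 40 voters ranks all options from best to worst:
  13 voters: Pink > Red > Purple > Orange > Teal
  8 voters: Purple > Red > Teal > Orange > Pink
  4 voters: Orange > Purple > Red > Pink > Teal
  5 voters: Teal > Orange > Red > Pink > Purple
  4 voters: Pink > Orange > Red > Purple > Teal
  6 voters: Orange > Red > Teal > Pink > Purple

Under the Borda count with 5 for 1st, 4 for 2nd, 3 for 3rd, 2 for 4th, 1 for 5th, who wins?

Red: 13×4 + 8×4 + 4×3 + 5×3 + 4×3 + 6×4 = 147
Teal: 13×1 + 8×3 + 4×1 + 5×5 + 4×1 + 6×3 = 88
Purple: 13×3 + 8×5 + 4×4 + 5×1 + 4×2 + 6×1 = 114
Orange: 13×2 + 8×2 + 4×5 + 5×4 + 4×4 + 6×5 = 128
Pink: 13×5 + 8×1 + 4×2 + 5×2 + 4×5 + 6×2 = 123

Red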